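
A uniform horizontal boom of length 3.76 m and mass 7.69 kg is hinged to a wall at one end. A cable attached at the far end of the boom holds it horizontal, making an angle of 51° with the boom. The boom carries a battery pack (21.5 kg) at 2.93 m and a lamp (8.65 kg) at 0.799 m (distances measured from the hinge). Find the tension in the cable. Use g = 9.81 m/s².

About the hinge:
Beam weight: 7.69 × 9.81 = 75.44 N down at 1.88 m → arm 1.88 m, τ = 75.44 × 1.88 = 141.8 N·m clockwise.
Battery pack: 21.5 × 9.81 = 210.9 N down at 2.93 m → arm 2.93 m, τ = 210.9 × 2.93 = 617.9 N·m clockwise.
Lamp: 8.65 × 9.81 = 84.86 N down at 0.799 m → arm 0.799 m, τ = 84.86 × 0.799 = 67.8 N·m clockwise.
Total clockwise load moment = 827.5 N·m.
The cable tension T acts at 3.76 m; only its component perpendicular to the boom, T sinθ, produces torque. sin 51° = 0.7771.
Balancing moments: T × 3.76 × 0.7771 = 827.5, giving T = 827.5 / 2.922 = 283 N.

T ≈ 283 N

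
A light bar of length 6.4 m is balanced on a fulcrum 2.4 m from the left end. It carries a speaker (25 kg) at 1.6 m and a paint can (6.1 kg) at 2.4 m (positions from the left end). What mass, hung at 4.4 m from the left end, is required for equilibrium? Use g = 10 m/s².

m ≈ 10 kg

Choose the fulcrum (at 2.4 m from the left end) as the axis so the support reaction has zero arm there.
Speaker: 25 × 10 = 250 N down at 1.6 m → arm 0.8 m, τ = 250 × 0.8 = 200 N·m counterclockwise.
Paint can: acts at the fulcrum, moment arm 0 → no torque.
Net moment of known loads = 200 N·m counterclockwise.
An unknown mass m at 4.4 m has arm 2 m; its moment is m·g·2 clockwise.
Στ = 0 ⇒ m × 10 × 2 = 200 ⇒ m = 200 / (10 × 2) = 10 kg.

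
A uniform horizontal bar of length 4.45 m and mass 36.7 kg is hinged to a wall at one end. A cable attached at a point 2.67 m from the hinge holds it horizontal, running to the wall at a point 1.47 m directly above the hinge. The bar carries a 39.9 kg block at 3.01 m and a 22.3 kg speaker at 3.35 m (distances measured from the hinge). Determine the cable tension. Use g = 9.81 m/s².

Take moments about the hinge.
Beam weight: 36.7 × 9.81 = 360 N down at 2.225 m → arm 2.225 m, τ = 360 × 2.225 = 801 N·m clockwise.
Block: 39.9 × 9.81 = 391.4 N down at 3.01 m → arm 3.01 m, τ = 391.4 × 3.01 = 1178 N·m clockwise.
Speaker: 22.3 × 9.81 = 218.8 N down at 3.35 m → arm 3.35 m, τ = 218.8 × 3.35 = 733 N·m clockwise.
Total clockwise load moment = 2712 N·m.
The cable tension T acts at 2.67 m; only its component perpendicular to the bar, T sinθ, produces torque. sinθ = h/√(h²+d²) = 1.47/√(1.47²+2.67²) = 0.4823.
For rotational equilibrium, T × 2.67 × 0.4823 = 2712, so T = 2712 / 1.288 = 2110 N.

T ≈ 2110 N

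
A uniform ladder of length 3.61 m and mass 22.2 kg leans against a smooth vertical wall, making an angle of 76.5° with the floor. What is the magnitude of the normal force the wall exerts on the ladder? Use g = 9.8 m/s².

N_wall ≈ 26.1 N

Taking torques about the foot of the ladder:
Ladder weight 22.2×9.8 = 217.6 N acts at 1.805 m along the ladder; its horizontal arm is 1.805·cos76.5° = 0.4214 m → τ = 91.7 N·m clockwise.
Wall normal N acts horizontally at the top; its moment arm is the height L sinθ = 3.61·sin76.5° = 3.51 m, counterclockwise.
Setting net torque to zero: N × 3.51 = 91.7 → N = 26.1 N.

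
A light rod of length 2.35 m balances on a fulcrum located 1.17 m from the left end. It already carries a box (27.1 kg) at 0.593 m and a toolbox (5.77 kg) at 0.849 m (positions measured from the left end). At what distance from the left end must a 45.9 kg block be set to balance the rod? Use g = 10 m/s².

About the fulcrum (at 1.17 m from the left end):
Box: 27.1 × 10 = 271 N down at 0.593 m → arm 0.577 m, τ = 271 × 0.577 = 156.4 N·m counterclockwise.
Toolbox: 5.77 × 10 = 57.7 N down at 0.849 m → arm 0.321 m, τ = 57.7 × 0.321 = 18.52 N·m counterclockwise.
Net moment of existing loads = 174.9 N·m counterclockwise.
The block weighs 45.9 × 10 = 459 N and must supply an equal clockwise moment, so its lever arm about the fulcrum is 174.9 / 459 = 0.381 m.
That puts it at 1.17 + 0.381 = 1.55 m from the left end.

x ≈ 1.55 m from the left end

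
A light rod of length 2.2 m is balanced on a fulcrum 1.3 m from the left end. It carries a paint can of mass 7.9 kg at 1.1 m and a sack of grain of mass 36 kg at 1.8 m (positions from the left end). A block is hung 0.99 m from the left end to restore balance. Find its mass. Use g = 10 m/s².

m ≈ 53 kg

About the fulcrum (at 1.3 m from the left end):
Paint can: 7.9 × 10 = 79 N down at 1.1 m → arm 0.2 m, τ = 79 × 0.2 = 15.8 N·m counterclockwise.
Sack of grain: 36 × 10 = 360 N down at 1.8 m → arm 0.5 m, τ = 360 × 0.5 = 180 N·m clockwise.
Net moment of known loads = 164.2 N·m clockwise.
An unknown mass m at 0.99 m has arm 0.31 m; its moment is m·g·0.31 counterclockwise.
Στ = 0 ⇒ m × 10 × 0.31 = 164.2 ⇒ m = 164.2 / (10 × 0.31) = 53 kg.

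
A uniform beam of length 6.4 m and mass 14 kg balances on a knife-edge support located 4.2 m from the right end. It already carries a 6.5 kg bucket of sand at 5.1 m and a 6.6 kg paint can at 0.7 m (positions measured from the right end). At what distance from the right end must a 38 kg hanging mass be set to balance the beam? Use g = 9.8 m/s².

Choose the knife-edge support (at 4.2 m from the right end) as the axis so the support reaction has zero arm there.
Beam weight: 14 × 9.8 = 137.2 N down at 3.2 m → arm 1 m, τ = 137.2 × 1 = 137.2 N·m clockwise.
Bucket of sand: 6.5 × 9.8 = 63.7 N down at 5.1 m → arm 0.9 m, τ = 63.7 × 0.9 = 57.33 N·m counterclockwise.
Paint can: 6.6 × 9.8 = 64.68 N down at 0.7 m → arm 3.5 m, τ = 64.68 × 3.5 = 226.4 N·m clockwise.
Net moment of existing loads = 306.3 N·m clockwise.
The hanging mass weighs 38 × 9.8 = 372.4 N and must supply an equal counterclockwise moment, so its lever arm about the knife-edge support is 306.3 / 372.4 = 0.823 m.
That puts it at 4.2 + 0.823 = 5.02 m from the right end.

x ≈ 5.02 m from the right end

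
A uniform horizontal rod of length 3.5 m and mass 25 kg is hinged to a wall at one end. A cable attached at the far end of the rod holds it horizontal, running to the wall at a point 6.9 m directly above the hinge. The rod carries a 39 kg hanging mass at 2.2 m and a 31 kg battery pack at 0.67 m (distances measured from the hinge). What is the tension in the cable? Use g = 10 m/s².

Take moments about the hinge.
Beam weight: 25 × 10 = 250 N down at 1.75 m → arm 1.75 m, τ = 250 × 1.75 = 437.5 N·m clockwise.
Hanging mass: 39 × 10 = 390 N down at 2.2 m → arm 2.2 m, τ = 390 × 2.2 = 858 N·m clockwise.
Battery pack: 31 × 10 = 310 N down at 0.67 m → arm 0.67 m, τ = 310 × 0.67 = 207.7 N·m clockwise.
Total clockwise load moment = 1503 N·m.
The cable tension T acts at 3.5 m; only its component perpendicular to the rod, T sinθ, produces torque. sinθ = h/√(h²+d²) = 6.9/√(6.9²+3.5²) = 0.8918.
Setting net torque to zero: T × 3.5 × 0.8918 = 1503 → T = 1503 / 3.121 = 482 N.

T ≈ 482 N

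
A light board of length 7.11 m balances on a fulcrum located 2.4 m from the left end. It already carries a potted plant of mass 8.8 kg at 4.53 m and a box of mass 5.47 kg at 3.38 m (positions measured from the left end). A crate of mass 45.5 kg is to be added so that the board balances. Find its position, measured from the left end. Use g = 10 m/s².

About the fulcrum (at 2.4 m from the left end):
Potted plant: 8.8 × 10 = 88 N down at 4.53 m → arm 2.13 m, τ = 88 × 2.13 = 187.4 N·m clockwise.
Box: 5.47 × 10 = 54.7 N down at 3.38 m → arm 0.98 m, τ = 54.7 × 0.98 = 53.61 N·m clockwise.
Net moment of existing loads = 241 N·m clockwise.
The crate weighs 45.5 × 10 = 455 N and must supply an equal counterclockwise moment, so its lever arm about the fulcrum is 241 / 455 = 0.53 m.
That puts it at 2.4 − 0.53 = 1.87 m from the left end.

x ≈ 1.87 m from the left end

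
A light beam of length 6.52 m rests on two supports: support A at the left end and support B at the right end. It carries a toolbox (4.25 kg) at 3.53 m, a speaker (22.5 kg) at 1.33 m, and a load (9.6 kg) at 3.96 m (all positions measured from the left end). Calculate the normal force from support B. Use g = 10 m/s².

R_B ≈ 127 N

Take moments about support A.
Toolbox: 4.25 × 10 = 42.5 N down at 3.53 m → arm 3.53 m, τ = 42.5 × 3.53 = 150 N·m clockwise.
Speaker: 22.5 × 10 = 225 N down at 1.33 m → arm 1.33 m, τ = 225 × 1.33 = 299.2 N·m clockwise.
Load: 9.6 × 10 = 96 N down at 3.96 m → arm 3.96 m, τ = 96 × 3.96 = 380.2 N·m clockwise.
Net load moment about support A = 829.4 N·m clockwise.
Reaction R at support B is upward at 6.52 m, arm 6.52 m → moment R × 6.52 counterclockwise.
For rotational equilibrium, R × 6.52 = 829.4, so R = 127 N.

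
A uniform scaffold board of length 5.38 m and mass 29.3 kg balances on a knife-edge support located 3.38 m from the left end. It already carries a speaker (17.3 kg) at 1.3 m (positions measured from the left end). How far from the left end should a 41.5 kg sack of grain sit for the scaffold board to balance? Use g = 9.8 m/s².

Sum moments about the knife-edge support (at 3.38 m from the left end) (the support reaction has zero arm there).
Beam weight: 29.3 × 9.8 = 287.1 N down at 2.69 m → arm 0.69 m, τ = 287.1 × 0.69 = 198.1 N·m counterclockwise.
Speaker: 17.3 × 9.8 = 169.5 N down at 1.3 m → arm 2.08 m, τ = 169.5 × 2.08 = 352.6 N·m counterclockwise.
Net moment of existing loads = 550.7 N·m counterclockwise.
The sack of grain weighs 41.5 × 9.8 = 406.7 N and must supply an equal clockwise moment, so its lever arm about the knife-edge support is 550.7 / 406.7 = 1.35 m.
That puts it at 3.38 + 1.35 = 4.73 m from the left end.

x ≈ 4.73 m from the left end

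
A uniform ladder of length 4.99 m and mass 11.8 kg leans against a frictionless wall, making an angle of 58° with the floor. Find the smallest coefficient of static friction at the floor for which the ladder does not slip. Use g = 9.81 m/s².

μ_min ≈ 0.312

Take moments about the foot of the ladder.
Ladder weight 11.8×9.81 = 115.8 N acts at 2.495 m along the ladder; its horizontal arm is 2.495·cos58° = 1.322 m → τ = 153.1 N·m clockwise.
Wall normal N acts horizontally at the top; its moment arm is the height L sinθ = 4.99·sin58° = 4.232 m, counterclockwise.
For rotational equilibrium, N × 4.232 = 153.1, so N = 36.18 N.
ΣFx = 0 ⇒ f = N_wall = 36.18 N. ΣFy = 0 ⇒ N_floor = 115.8 N.
μ_min = f / N_floor = 36.18 / 115.8 = 0.312.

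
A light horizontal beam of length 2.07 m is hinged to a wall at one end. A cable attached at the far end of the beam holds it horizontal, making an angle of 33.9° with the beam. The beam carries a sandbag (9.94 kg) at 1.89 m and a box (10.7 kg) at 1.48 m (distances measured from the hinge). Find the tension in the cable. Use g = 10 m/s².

Sum moments about the hinge (the unknown hinge reaction has zero arm there).
Sandbag: 9.94 × 10 = 99.4 N down at 1.89 m → arm 1.89 m, τ = 99.4 × 1.89 = 187.9 N·m clockwise.
Box: 10.7 × 10 = 107 N down at 1.48 m → arm 1.48 m, τ = 107 × 1.48 = 158.4 N·m clockwise.
Total clockwise load moment = 346.3 N·m.
The cable tension T acts at 2.07 m; only its component perpendicular to the beam, T sinθ, produces torque. sin 33.9° = 0.5577.
Setting net torque to zero: T × 2.07 × 0.5577 = 346.3 → T = 346.3 / 1.154 = 300 N.

T ≈ 300 N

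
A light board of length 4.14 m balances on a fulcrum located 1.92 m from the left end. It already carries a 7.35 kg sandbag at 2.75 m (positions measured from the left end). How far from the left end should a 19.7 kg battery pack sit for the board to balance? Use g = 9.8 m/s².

x ≈ 1.61 m from the left end

Take moments about the fulcrum (at 1.92 m from the left end).
Sandbag: 7.35 × 9.8 = 72.03 N down at 2.75 m → arm 0.83 m, τ = 72.03 × 0.83 = 59.78 N·m clockwise.
Net moment of existing loads = 59.78 N·m clockwise.
The battery pack weighs 19.7 × 9.8 = 193.1 N and must supply an equal counterclockwise moment, so its lever arm about the fulcrum is 59.78 / 193.1 = 0.31 m.
That puts it at 1.92 − 0.31 = 1.61 m from the left end.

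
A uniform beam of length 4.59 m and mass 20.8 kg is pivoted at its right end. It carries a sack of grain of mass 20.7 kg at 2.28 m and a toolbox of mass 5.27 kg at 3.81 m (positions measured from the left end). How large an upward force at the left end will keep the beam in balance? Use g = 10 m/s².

Choose the right end as the axis so the unknown pivot reaction has zero arm there.
Beam weight: 20.8 × 10 = 208 N down at 2.295 m → arm 2.295 m, τ = 208 × 2.295 = 477.4 N·m counterclockwise.
Sack of grain: 20.7 × 10 = 207 N down at 2.28 m → arm 2.31 m, τ = 207 × 2.31 = 478.2 N·m counterclockwise.
Toolbox: 5.27 × 10 = 52.7 N down at 3.81 m → arm 0.78 m, τ = 52.7 × 0.78 = 41.11 N·m counterclockwise.
Net moment of the loads = 996.7 N·m counterclockwise.
The upward force F acts at the left end, arm 4.59 m, giving F × 4.59 clockwise.
For rotational equilibrium, F × 4.59 = 996.7, so F = 996.7 / 4.59 = 217 N.

F ≈ 217 N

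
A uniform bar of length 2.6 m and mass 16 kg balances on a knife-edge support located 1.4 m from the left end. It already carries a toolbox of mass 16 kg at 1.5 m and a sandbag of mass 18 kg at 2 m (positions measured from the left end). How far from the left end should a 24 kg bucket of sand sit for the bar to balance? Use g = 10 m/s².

x ≈ 0.95 m from the left end

Choose the knife-edge support (at 1.4 m from the left end) as the axis so the support reaction has zero arm there.
Beam weight: 16 × 10 = 160 N down at 1.3 m → arm 0.1 m, τ = 160 × 0.1 = 16 N·m counterclockwise.
Toolbox: 16 × 10 = 160 N down at 1.5 m → arm 0.1 m, τ = 160 × 0.1 = 16 N·m clockwise.
Sandbag: 18 × 10 = 180 N down at 2 m → arm 0.6 m, τ = 180 × 0.6 = 108 N·m clockwise.
Net moment of existing loads = 108 N·m clockwise.
The bucket of sand weighs 24 × 10 = 240 N and must supply an equal counterclockwise moment, so its lever arm about the knife-edge support is 108 / 240 = 0.45 m.
That puts it at 1.4 − 0.45 = 0.95 m from the left end.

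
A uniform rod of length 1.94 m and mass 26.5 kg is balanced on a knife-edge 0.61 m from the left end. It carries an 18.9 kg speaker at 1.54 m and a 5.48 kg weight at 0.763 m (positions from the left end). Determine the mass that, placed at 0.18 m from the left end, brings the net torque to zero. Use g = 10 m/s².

m ≈ 65 kg

Take moments about the knife-edge (at 0.61 m from the left end).
Beam weight: 26.5 × 10 = 265 N down at 0.97 m → arm 0.36 m, τ = 265 × 0.36 = 95.4 N·m clockwise.
Speaker: 18.9 × 10 = 189 N down at 1.54 m → arm 0.93 m, τ = 189 × 0.93 = 175.8 N·m clockwise.
Weight: 5.48 × 10 = 54.8 N down at 0.763 m → arm 0.153 m, τ = 54.8 × 0.153 = 8.384 N·m clockwise.
Net moment of known loads = 279.6 N·m clockwise.
An unknown mass m at 0.18 m has arm 0.43 m; its moment is m·g·0.43 counterclockwise.
Setting net torque to zero: m × 10 × 0.43 = 279.6 → m = 279.6 / (10 × 0.43) = 65 kg.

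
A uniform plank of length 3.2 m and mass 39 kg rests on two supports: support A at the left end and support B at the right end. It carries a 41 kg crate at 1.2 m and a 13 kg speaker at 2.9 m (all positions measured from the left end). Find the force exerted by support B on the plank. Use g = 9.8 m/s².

Sum moments about support A (its reaction then has zero moment arm).
Beam weight: 39 × 9.8 = 382.2 N down at 1.6 m → arm 1.6 m, τ = 382.2 × 1.6 = 611.5 N·m clockwise.
Crate: 41 × 9.8 = 401.8 N down at 1.2 m → arm 1.2 m, τ = 401.8 × 1.2 = 482.2 N·m clockwise.
Speaker: 13 × 9.8 = 127.4 N down at 2.9 m → arm 2.9 m, τ = 127.4 × 2.9 = 369.5 N·m clockwise.
Net load moment about support A = 1463 N·m clockwise.
Reaction R at support B is upward at 3.2 m, arm 3.2 m → moment R × 3.2 counterclockwise.
Στ = 0 ⇒ R × 3.2 = 1463 ⇒ R = 457 N.

R_B ≈ 457 N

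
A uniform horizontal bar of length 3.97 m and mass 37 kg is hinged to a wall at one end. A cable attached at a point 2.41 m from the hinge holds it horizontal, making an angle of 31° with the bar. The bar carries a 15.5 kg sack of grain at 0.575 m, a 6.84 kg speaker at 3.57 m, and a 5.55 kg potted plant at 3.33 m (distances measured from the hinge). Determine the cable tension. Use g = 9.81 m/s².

T ≈ 990 N

Take moments about the hinge.
Beam weight: 37 × 9.81 = 363 N down at 1.985 m → arm 1.985 m, τ = 363 × 1.985 = 720.6 N·m clockwise.
Sack of grain: 15.5 × 9.81 = 152.1 N down at 0.575 m → arm 0.575 m, τ = 152.1 × 0.575 = 87.46 N·m clockwise.
Speaker: 6.84 × 9.81 = 67.1 N down at 3.57 m → arm 3.57 m, τ = 67.1 × 3.57 = 239.5 N·m clockwise.
Potted plant: 5.55 × 9.81 = 54.45 N down at 3.33 m → arm 3.33 m, τ = 54.45 × 3.33 = 181.3 N·m clockwise.
Total clockwise load moment = 1229 N·m.
The cable tension T acts at 2.41 m; only its component perpendicular to the bar, T sinθ, produces torque. sin 31° = 0.515.
Στ = 0 ⇒ T × 2.41 × 0.515 = 1229 ⇒ T = 1229 / 1.241 = 990 N.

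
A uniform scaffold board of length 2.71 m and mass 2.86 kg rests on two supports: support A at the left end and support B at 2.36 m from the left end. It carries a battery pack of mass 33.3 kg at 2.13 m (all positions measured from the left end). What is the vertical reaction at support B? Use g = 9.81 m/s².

Taking torques about support A:
Beam weight: 2.86 × 9.81 = 28.06 N down at 1.355 m → arm 1.355 m, τ = 28.06 × 1.355 = 38.02 N·m clockwise.
Battery pack: 33.3 × 9.81 = 326.7 N down at 2.13 m → arm 2.13 m, τ = 326.7 × 2.13 = 695.9 N·m clockwise.
Net load moment about support A = 733.9 N·m clockwise.
Reaction R at support B is upward at 2.36 m, arm 2.36 m → moment R × 2.36 counterclockwise.
Στ = 0 ⇒ R × 2.36 = 733.9 ⇒ R = 311 N.

R_B ≈ 311 N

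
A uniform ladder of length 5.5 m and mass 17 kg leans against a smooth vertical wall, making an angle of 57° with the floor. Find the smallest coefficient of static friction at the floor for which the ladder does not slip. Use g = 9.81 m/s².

About the foot of the ladder:
Ladder weight 17×9.81 = 166.8 N acts at 2.75 m along the ladder; its horizontal arm is 2.75·cos57° = 1.498 m → τ = 249.9 N·m clockwise.
Wall normal N acts horizontally at the top; its moment arm is the height L sinθ = 5.5·sin57° = 4.613 m, counterclockwise.
Στ = 0 ⇒ N × 4.613 = 249.9 ⇒ N = 54.17 N.
ΣFx = 0 ⇒ f = N_wall = 54.17 N. ΣFy = 0 ⇒ N_floor = 166.8 N.
μ_min = f / N_floor = 54.17 / 166.8 = 0.325.

μ_min ≈ 0.325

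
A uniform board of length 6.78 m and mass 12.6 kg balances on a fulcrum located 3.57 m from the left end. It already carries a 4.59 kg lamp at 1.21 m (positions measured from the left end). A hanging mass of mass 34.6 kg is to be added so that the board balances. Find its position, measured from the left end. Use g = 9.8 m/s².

About the fulcrum (at 3.57 m from the left end):
Beam weight: 12.6 × 9.8 = 123.5 N down at 3.39 m → arm 0.18 m, τ = 123.5 × 0.18 = 22.23 N·m counterclockwise.
Lamp: 4.59 × 9.8 = 44.98 N down at 1.21 m → arm 2.36 m, τ = 44.98 × 2.36 = 106.2 N·m counterclockwise.
Net moment of existing loads = 128.4 N·m counterclockwise.
The hanging mass weighs 34.6 × 9.8 = 339.1 N and must supply an equal clockwise moment, so its lever arm about the fulcrum is 128.4 / 339.1 = 0.379 m.
That puts it at 3.57 + 0.379 = 3.95 m from the left end.

x ≈ 3.95 m from the left end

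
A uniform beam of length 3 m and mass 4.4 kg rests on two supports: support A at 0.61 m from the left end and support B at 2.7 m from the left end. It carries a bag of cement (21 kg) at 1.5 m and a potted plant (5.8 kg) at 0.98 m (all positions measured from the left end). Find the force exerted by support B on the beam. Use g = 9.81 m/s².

R_B ≈ 116 N

Sum moments about support A (its reaction then has zero moment arm).
Beam weight: 4.4 × 9.81 = 43.16 N down at 1.5 m → arm 0.89 m, τ = 43.16 × 0.89 = 38.41 N·m clockwise.
Bag of cement: 21 × 9.81 = 206 N down at 1.5 m → arm 0.89 m, τ = 206 × 0.89 = 183.3 N·m clockwise.
Potted plant: 5.8 × 9.81 = 56.9 N down at 0.98 m → arm 0.37 m, τ = 56.9 × 0.37 = 21.05 N·m clockwise.
Net load moment about support A = 242.8 N·m clockwise.
Reaction R at support B is upward at 2.7 m, arm 2.09 m → moment R × 2.09 counterclockwise.
Setting net torque to zero: R × 2.09 = 242.8 → R = 116 N.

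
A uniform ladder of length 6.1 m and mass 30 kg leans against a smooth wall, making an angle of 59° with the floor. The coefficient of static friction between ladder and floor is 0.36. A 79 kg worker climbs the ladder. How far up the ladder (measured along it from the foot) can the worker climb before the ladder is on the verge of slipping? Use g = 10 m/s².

Taking torques about the foot of the ladder:
Ladder weight 30×10 = 300 N acts at 3.05 m along the ladder; its horizontal arm is 3.05·cos59° = 1.571 m → τ = 471.3 N·m clockwise.
Worker weight 79×10 = 790 N at distance d → arm d·cos59° → τ = 790·d·0.515 clockwise.
Wall normal N at the top has arm L sinθ = 5.229 m counterclockwise, so Στ = 0 gives N·5.229 = 471.3 + 406.9·d.
ΣFy = 0 ⇒ N_floor = 1090 N, so the maximum friction is μ_s·N_floor = 0.36×1090 = 392.4 N. ΣFx = 0 ⇒ N_wall = f, so at the slipping point N = 392.4 N.
Substituting: 392.4×5.229 = 471.3 + 406.9·d ⇒ d = (2052 − 471.3) / 406.9 = 3.88 m.

d ≈ 3.88 m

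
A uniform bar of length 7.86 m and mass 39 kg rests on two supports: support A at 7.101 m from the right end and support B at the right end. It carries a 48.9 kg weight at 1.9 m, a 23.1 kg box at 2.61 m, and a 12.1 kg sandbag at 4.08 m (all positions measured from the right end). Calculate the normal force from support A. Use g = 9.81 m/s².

About support B:
Beam weight: 39 × 9.81 = 382.6 N down at 3.93 m → arm 3.93 m, τ = 382.6 × 3.93 = 1504 N·m counterclockwise.
Weight: 48.9 × 9.81 = 479.7 N down at 1.9 m → arm 1.9 m, τ = 479.7 × 1.9 = 911.4 N·m counterclockwise.
Box: 23.1 × 9.81 = 226.6 N down at 2.61 m → arm 2.61 m, τ = 226.6 × 2.61 = 591.4 N·m counterclockwise.
Sandbag: 12.1 × 9.81 = 118.7 N down at 4.08 m → arm 4.08 m, τ = 118.7 × 4.08 = 484.3 N·m counterclockwise.
Net load moment about support B = 3491 N·m counterclockwise.
Reaction R at support A is upward at 7.101 m, arm 7.101 m → moment R × 7.101 clockwise.
For rotational equilibrium, R × 7.101 = 3491, so R = 492 N.

R_A ≈ 492 N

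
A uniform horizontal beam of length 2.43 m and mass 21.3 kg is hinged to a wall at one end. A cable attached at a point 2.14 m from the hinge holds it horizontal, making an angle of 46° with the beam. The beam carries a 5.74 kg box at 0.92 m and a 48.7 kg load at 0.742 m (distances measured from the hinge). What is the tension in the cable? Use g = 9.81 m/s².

T ≈ 429 N

Sum moments about the hinge (the unknown hinge reaction has zero arm there).
Beam weight: 21.3 × 9.81 = 209 N down at 1.215 m → arm 1.215 m, τ = 209 × 1.215 = 253.9 N·m clockwise.
Box: 5.74 × 9.81 = 56.31 N down at 0.92 m → arm 0.92 m, τ = 56.31 × 0.92 = 51.81 N·m clockwise.
Load: 48.7 × 9.81 = 477.7 N down at 0.742 m → arm 0.742 m, τ = 477.7 × 0.742 = 354.5 N·m clockwise.
Total clockwise load moment = 660.2 N·m.
The cable tension T acts at 2.14 m; only its component perpendicular to the beam, T sinθ, produces torque. sin 46° = 0.7193.
For rotational equilibrium, T × 2.14 × 0.7193 = 660.2, so T = 660.2 / 1.539 = 429 N.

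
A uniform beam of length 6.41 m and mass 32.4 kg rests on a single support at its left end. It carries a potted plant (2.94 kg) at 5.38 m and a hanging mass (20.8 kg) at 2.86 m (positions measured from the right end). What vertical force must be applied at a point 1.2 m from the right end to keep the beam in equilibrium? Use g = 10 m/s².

F ≈ 347 N

Take moments about the left end.
Beam weight: 32.4 × 10 = 324 N down at 3.205 m → arm 3.205 m, τ = 324 × 3.205 = 1038 N·m clockwise.
Potted plant: 2.94 × 10 = 29.4 N down at 5.38 m → arm 1.03 m, τ = 29.4 × 1.03 = 30.28 N·m clockwise.
Hanging mass: 20.8 × 10 = 208 N down at 2.86 m → arm 3.55 m, τ = 208 × 3.55 = 738.4 N·m clockwise.
Net moment of the loads = 1807 N·m clockwise.
The upward force F acts at a point 1.2 m from the right end, arm 5.21 m, giving F × 5.21 counterclockwise.
For rotational equilibrium, F × 5.21 = 1807, so F = 1807 / 5.21 = 347 N.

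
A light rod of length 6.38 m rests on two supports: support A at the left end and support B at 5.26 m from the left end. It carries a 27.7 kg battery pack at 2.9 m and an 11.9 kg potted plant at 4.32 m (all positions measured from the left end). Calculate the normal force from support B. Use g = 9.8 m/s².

R_B ≈ 245 N

Sum moments about support A (its reaction then has zero moment arm).
Battery pack: 27.7 × 9.8 = 271.5 N down at 2.9 m → arm 2.9 m, τ = 271.5 × 2.9 = 787.4 N·m clockwise.
Potted plant: 11.9 × 9.8 = 116.6 N down at 4.32 m → arm 4.32 m, τ = 116.6 × 4.32 = 503.7 N·m clockwise.
Net load moment about support A = 1291 N·m clockwise.
Reaction R at support B is upward at 5.26 m, arm 5.26 m → moment R × 5.26 counterclockwise.
Setting net torque to zero: R × 5.26 = 1291 → R = 245 N.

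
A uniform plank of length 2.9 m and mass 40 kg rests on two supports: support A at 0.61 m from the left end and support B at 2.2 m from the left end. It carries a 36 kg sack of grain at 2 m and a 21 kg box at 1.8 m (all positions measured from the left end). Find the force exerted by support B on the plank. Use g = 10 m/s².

Taking torques about support A:
Beam weight: 40 × 10 = 400 N down at 1.45 m → arm 0.84 m, τ = 400 × 0.84 = 336 N·m clockwise.
Sack of grain: 36 × 10 = 360 N down at 2 m → arm 1.39 m, τ = 360 × 1.39 = 500.4 N·m clockwise.
Box: 21 × 10 = 210 N down at 1.8 m → arm 1.19 m, τ = 210 × 1.19 = 249.9 N·m clockwise.
Net load moment about support A = 1086 N·m clockwise.
Reaction R at support B is upward at 2.2 m, arm 1.59 m → moment R × 1.59 counterclockwise.
Setting net torque to zero: R × 1.59 = 1086 → R = 683 N.

R_B ≈ 683 N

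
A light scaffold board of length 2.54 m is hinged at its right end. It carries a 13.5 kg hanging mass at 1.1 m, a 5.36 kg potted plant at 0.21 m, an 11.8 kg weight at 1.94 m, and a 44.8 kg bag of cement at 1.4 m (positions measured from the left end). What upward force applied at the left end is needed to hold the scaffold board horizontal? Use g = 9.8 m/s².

F ≈ 348 N

Choose the right end as the axis so the unknown pivot reaction has zero arm there.
Hanging mass: 13.5 × 9.8 = 132.3 N down at 1.1 m → arm 1.44 m, τ = 132.3 × 1.44 = 190.5 N·m counterclockwise.
Potted plant: 5.36 × 9.8 = 52.53 N down at 0.21 m → arm 2.33 m, τ = 52.53 × 2.33 = 122.4 N·m counterclockwise.
Weight: 11.8 × 9.8 = 115.6 N down at 1.94 m → arm 0.6 m, τ = 115.6 × 0.6 = 69.36 N·m counterclockwise.
Bag of cement: 44.8 × 9.8 = 439 N down at 1.4 m → arm 1.14 m, τ = 439 × 1.14 = 500.5 N·m counterclockwise.
Net moment of the loads = 882.8 N·m counterclockwise.
The upward force F acts at the left end, arm 2.54 m, giving F × 2.54 clockwise.
Στ = 0 ⇒ F × 2.54 = 882.8 ⇒ F = 882.8 / 2.54 = 348 N.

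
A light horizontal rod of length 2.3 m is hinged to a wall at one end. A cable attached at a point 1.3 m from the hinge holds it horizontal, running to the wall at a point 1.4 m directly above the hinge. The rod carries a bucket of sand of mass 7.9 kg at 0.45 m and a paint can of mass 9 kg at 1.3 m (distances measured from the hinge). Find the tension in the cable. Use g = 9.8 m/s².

T ≈ 157 N

Take moments about the hinge.
Bucket of sand: 7.9 × 9.8 = 77.42 N down at 0.45 m → arm 0.45 m, τ = 77.42 × 0.45 = 34.84 N·m clockwise.
Paint can: 9 × 9.8 = 88.2 N down at 1.3 m → arm 1.3 m, τ = 88.2 × 1.3 = 114.7 N·m clockwise.
Total clockwise load moment = 149.5 N·m.
The cable tension T acts at 1.3 m; only its component perpendicular to the rod, T sinθ, produces torque. sinθ = h/√(h²+d²) = 1.4/√(1.4²+1.3²) = 0.7328.
For rotational equilibrium, T × 1.3 × 0.7328 = 149.5, so T = 149.5 / 0.9526 = 157 N.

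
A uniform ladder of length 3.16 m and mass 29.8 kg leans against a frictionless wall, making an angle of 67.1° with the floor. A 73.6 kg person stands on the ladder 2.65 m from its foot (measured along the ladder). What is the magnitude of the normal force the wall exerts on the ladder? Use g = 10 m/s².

Sum moments about the foot of the ladder (the floor normal and friction both act there and drop out).
Ladder weight 29.8×10 = 298 N acts at 1.58 m along the ladder; its horizontal arm is 1.58·cos67.1° = 0.6148 m → τ = 183.2 N·m clockwise.
Person: 73.6×10 = 736 N at 2.65 m → arm 1.031 m → τ = 758.8 N·m clockwise.
Wall normal N acts horizontally at the top; its moment arm is the height L sinθ = 3.16·sin67.1° = 2.911 m, counterclockwise.
Στ = 0 ⇒ N × 2.911 = 942 ⇒ N = 324 N.

N_wall ≈ 324 N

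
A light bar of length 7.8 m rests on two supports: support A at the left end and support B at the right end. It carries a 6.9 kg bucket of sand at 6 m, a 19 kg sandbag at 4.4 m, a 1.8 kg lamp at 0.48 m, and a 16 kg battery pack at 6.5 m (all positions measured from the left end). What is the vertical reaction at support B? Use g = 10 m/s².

R_B ≈ 295 N

About support A:
Bucket of sand: 6.9 × 10 = 69 N down at 6 m → arm 6 m, τ = 69 × 6 = 414 N·m clockwise.
Sandbag: 19 × 10 = 190 N down at 4.4 m → arm 4.4 m, τ = 190 × 4.4 = 836 N·m clockwise.
Lamp: 1.8 × 10 = 18 N down at 0.48 m → arm 0.48 m, τ = 18 × 0.48 = 8.64 N·m clockwise.
Battery pack: 16 × 10 = 160 N down at 6.5 m → arm 6.5 m, τ = 160 × 6.5 = 1040 N·m clockwise.
Net load moment about support A = 2299 N·m clockwise.
Reaction R at support B is upward at 7.8 m, arm 7.8 m → moment R × 7.8 counterclockwise.
For rotational equilibrium, R × 7.8 = 2299, so R = 295 N.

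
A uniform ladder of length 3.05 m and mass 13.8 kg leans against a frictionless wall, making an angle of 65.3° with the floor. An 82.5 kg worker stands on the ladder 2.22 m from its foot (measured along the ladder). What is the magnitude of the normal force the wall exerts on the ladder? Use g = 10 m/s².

Taking torques about the foot of the ladder:
Ladder weight 13.8×10 = 138 N acts at 1.525 m along the ladder; its horizontal arm is 1.525·cos65.3° = 0.6372 m → τ = 87.93 N·m clockwise.
Worker: 82.5×10 = 825 N at 2.22 m → arm 0.9277 m → τ = 765.4 N·m clockwise.
Wall normal N acts horizontally at the top; its moment arm is the height L sinθ = 3.05·sin65.3° = 2.771 m, counterclockwise.
For rotational equilibrium, N × 2.771 = 853.3, so N = 308 N.

N_wall ≈ 308 N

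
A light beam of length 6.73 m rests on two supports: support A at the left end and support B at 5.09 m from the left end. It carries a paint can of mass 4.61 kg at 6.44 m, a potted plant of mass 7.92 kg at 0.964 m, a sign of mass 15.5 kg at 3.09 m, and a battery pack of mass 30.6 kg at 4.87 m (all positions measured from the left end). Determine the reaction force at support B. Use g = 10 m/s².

Taking torques about support A:
Paint can: 4.61 × 10 = 46.1 N down at 6.44 m → arm 6.44 m, τ = 46.1 × 6.44 = 296.9 N·m clockwise.
Potted plant: 7.92 × 10 = 79.2 N down at 0.964 m → arm 0.964 m, τ = 79.2 × 0.964 = 76.35 N·m clockwise.
Sign: 15.5 × 10 = 155 N down at 3.09 m → arm 3.09 m, τ = 155 × 3.09 = 478.9 N·m clockwise.
Battery pack: 30.6 × 10 = 306 N down at 4.87 m → arm 4.87 m, τ = 306 × 4.87 = 1490 N·m clockwise.
Net load moment about support A = 2342 N·m clockwise.
Reaction R at support B is upward at 5.09 m, arm 5.09 m → moment R × 5.09 counterclockwise.
Στ = 0 ⇒ R × 5.09 = 2342 ⇒ R = 460 N.

R_B ≈ 460 N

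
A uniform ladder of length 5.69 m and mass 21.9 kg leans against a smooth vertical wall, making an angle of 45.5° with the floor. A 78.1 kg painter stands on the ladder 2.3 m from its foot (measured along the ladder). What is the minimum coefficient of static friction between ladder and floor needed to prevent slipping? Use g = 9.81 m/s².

Sum moments about the foot of the ladder (the floor normal and friction both act there and drop out).
Ladder weight 21.9×9.81 = 214.8 N acts at 2.845 m along the ladder; its horizontal arm is 2.845·cos45.5° = 1.994 m → τ = 428.3 N·m clockwise.
Painter: 78.1×9.81 = 766.2 N at 2.3 m → arm 1.612 m → τ = 1235 N·m clockwise.
Wall normal N acts horizontally at the top; its moment arm is the height L sinθ = 5.69·sin45.5° = 4.058 m, counterclockwise.
Balancing moments: N × 4.058 = 1663, giving N = 409.8 N.
ΣFx = 0 ⇒ f = N_wall = 409.8 N. ΣFy = 0 ⇒ N_floor = 981 N.
μ_min = f / N_floor = 409.8 / 981 = 0.418.

μ_min ≈ 0.418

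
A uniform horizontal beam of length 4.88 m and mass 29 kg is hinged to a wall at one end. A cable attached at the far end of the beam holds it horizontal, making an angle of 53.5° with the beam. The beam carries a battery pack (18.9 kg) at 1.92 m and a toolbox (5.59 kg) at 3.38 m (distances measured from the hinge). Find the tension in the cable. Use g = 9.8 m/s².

T ≈ 315 N

Taking torques about the hinge:
Beam weight: 29 × 9.8 = 284.2 N down at 2.44 m → arm 2.44 m, τ = 284.2 × 2.44 = 693.4 N·m clockwise.
Battery pack: 18.9 × 9.8 = 185.2 N down at 1.92 m → arm 1.92 m, τ = 185.2 × 1.92 = 355.6 N·m clockwise.
Toolbox: 5.59 × 9.8 = 54.78 N down at 3.38 m → arm 3.38 m, τ = 54.78 × 3.38 = 185.2 N·m clockwise.
Total clockwise load moment = 1234 N·m.
The cable tension T acts at 4.88 m; only its component perpendicular to the beam, T sinθ, produces torque. sin 53.5° = 0.8039.
Setting net torque to zero: T × 4.88 × 0.8039 = 1234 → T = 1234 / 3.923 = 315 N.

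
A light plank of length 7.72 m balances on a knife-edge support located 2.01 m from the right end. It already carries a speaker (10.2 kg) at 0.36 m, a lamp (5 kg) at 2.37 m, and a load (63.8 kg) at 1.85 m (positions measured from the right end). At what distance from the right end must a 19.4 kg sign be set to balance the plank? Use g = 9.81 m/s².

Taking torques about the knife-edge support (at 2.01 m from the right end):
Speaker: 10.2 × 9.81 = 100.1 N down at 0.36 m → arm 1.65 m, τ = 100.1 × 1.65 = 165.2 N·m clockwise.
Lamp: 5 × 9.81 = 49.05 N down at 2.37 m → arm 0.36 m, τ = 49.05 × 0.36 = 17.66 N·m counterclockwise.
Load: 63.8 × 9.81 = 625.9 N down at 1.85 m → arm 0.16 m, τ = 625.9 × 0.16 = 100.1 N·m clockwise.
Net moment of existing loads = 247.6 N·m clockwise.
The sign weighs 19.4 × 9.81 = 190.3 N and must supply an equal counterclockwise moment, so its lever arm about the knife-edge support is 247.6 / 190.3 = 1.3 m.
That puts it at 2.01 + 1.3 = 3.31 m from the right end.

x ≈ 3.31 m from the right end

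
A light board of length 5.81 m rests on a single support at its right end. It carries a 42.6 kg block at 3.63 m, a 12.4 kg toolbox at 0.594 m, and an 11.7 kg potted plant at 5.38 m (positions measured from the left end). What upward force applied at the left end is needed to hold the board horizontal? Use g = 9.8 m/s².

F ≈ 274 N

About the right end:
Block: 42.6 × 9.8 = 417.5 N down at 3.63 m → arm 2.18 m, τ = 417.5 × 2.18 = 910.2 N·m counterclockwise.
Toolbox: 12.4 × 9.8 = 121.5 N down at 0.594 m → arm 5.216 m, τ = 121.5 × 5.216 = 633.7 N·m counterclockwise.
Potted plant: 11.7 × 9.8 = 114.7 N down at 5.38 m → arm 0.43 m, τ = 114.7 × 0.43 = 49.32 N·m counterclockwise.
Net moment of the loads = 1593 N·m counterclockwise.
The upward force F acts at the left end, arm 5.81 m, giving F × 5.81 clockwise.
For rotational equilibrium, F × 5.81 = 1593, so F = 1593 / 5.81 = 274 N.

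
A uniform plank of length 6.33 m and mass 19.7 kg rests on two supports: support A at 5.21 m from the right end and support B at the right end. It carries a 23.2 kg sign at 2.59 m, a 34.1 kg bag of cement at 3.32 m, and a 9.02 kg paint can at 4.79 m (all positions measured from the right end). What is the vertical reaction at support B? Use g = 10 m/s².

About support A:
Beam weight: 19.7 × 10 = 197 N down at 3.165 m → arm 2.045 m, τ = 197 × 2.045 = 402.9 N·m clockwise.
Sign: 23.2 × 10 = 232 N down at 2.59 m → arm 2.62 m, τ = 232 × 2.62 = 607.8 N·m clockwise.
Bag of cement: 34.1 × 10 = 341 N down at 3.32 m → arm 1.89 m, τ = 341 × 1.89 = 644.5 N·m clockwise.
Paint can: 9.02 × 10 = 90.2 N down at 4.79 m → arm 0.42 m, τ = 90.2 × 0.42 = 37.88 N·m clockwise.
Net load moment about support A = 1693 N·m clockwise.
Reaction R at support B is upward at 0 m, arm 5.21 m → moment R × 5.21 counterclockwise.
Setting net torque to zero: R × 5.21 = 1693 → R = 325 N.

R_B ≈ 325 N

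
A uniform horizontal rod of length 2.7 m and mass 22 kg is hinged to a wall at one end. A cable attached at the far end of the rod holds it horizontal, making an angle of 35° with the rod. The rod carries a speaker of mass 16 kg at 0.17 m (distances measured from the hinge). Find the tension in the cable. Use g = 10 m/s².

T ≈ 209 N

About the hinge:
Beam weight: 22 × 10 = 220 N down at 1.35 m → arm 1.35 m, τ = 220 × 1.35 = 297 N·m clockwise.
Speaker: 16 × 10 = 160 N down at 0.17 m → arm 0.17 m, τ = 160 × 0.17 = 27.2 N·m clockwise.
Total clockwise load moment = 324.2 N·m.
The cable tension T acts at 2.7 m; only its component perpendicular to the rod, T sinθ, produces torque. sin 35° = 0.5736.
Στ = 0 ⇒ T × 2.7 × 0.5736 = 324.2 ⇒ T = 324.2 / 1.549 = 209 N.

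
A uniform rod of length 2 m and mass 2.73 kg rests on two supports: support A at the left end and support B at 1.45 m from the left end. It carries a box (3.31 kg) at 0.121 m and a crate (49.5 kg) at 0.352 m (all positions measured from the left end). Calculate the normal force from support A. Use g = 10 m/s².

Choose support B as the axis so its reaction then has zero moment arm.
Beam weight: 2.73 × 10 = 27.3 N down at 1 m → arm 0.45 m, τ = 27.3 × 0.45 = 12.29 N·m counterclockwise.
Box: 3.31 × 10 = 33.1 N down at 0.121 m → arm 1.329 m, τ = 33.1 × 1.329 = 43.99 N·m counterclockwise.
Crate: 49.5 × 10 = 495 N down at 0.352 m → arm 1.098 m, τ = 495 × 1.098 = 543.5 N·m counterclockwise.
Net load moment about support B = 599.8 N·m counterclockwise.
Reaction R at support A is upward at 0 m, arm 1.45 m → moment R × 1.45 clockwise.
For rotational equilibrium, R × 1.45 = 599.8, so R = 414 N.

R_A ≈ 414 N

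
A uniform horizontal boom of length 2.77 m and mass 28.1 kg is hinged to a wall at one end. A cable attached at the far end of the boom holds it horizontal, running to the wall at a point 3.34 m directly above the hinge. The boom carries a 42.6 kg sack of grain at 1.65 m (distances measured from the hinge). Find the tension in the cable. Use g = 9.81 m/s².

T ≈ 502 N

Sum moments about the hinge (the unknown hinge reaction has zero arm there).
Beam weight: 28.1 × 9.81 = 275.7 N down at 1.385 m → arm 1.385 m, τ = 275.7 × 1.385 = 381.8 N·m clockwise.
Sack of grain: 42.6 × 9.81 = 417.9 N down at 1.65 m → arm 1.65 m, τ = 417.9 × 1.65 = 689.5 N·m clockwise.
Total clockwise load moment = 1071 N·m.
The cable tension T acts at 2.77 m; only its component perpendicular to the boom, T sinθ, produces torque. sinθ = h/√(h²+d²) = 3.34/√(3.34²+2.77²) = 0.7697.
Setting net torque to zero: T × 2.77 × 0.7697 = 1071 → T = 1071 / 2.132 = 502 N.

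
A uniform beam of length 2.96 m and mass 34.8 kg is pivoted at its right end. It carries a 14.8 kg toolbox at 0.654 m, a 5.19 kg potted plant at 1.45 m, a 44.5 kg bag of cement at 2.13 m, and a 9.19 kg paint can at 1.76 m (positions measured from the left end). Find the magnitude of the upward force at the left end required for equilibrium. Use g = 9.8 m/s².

F ≈ 468 N

Choose the right end as the axis so the unknown pivot reaction has zero arm there.
Beam weight: 34.8 × 9.8 = 341 N down at 1.48 m → arm 1.48 m, τ = 341 × 1.48 = 504.7 N·m counterclockwise.
Toolbox: 14.8 × 9.8 = 145 N down at 0.654 m → arm 2.306 m, τ = 145 × 2.306 = 334.4 N·m counterclockwise.
Potted plant: 5.19 × 9.8 = 50.86 N down at 1.45 m → arm 1.51 m, τ = 50.86 × 1.51 = 76.8 N·m counterclockwise.
Bag of cement: 44.5 × 9.8 = 436.1 N down at 2.13 m → arm 0.83 m, τ = 436.1 × 0.83 = 362 N·m counterclockwise.
Paint can: 9.19 × 9.8 = 90.06 N down at 1.76 m → arm 1.2 m, τ = 90.06 × 1.2 = 108.1 N·m counterclockwise.
Net moment of the loads = 1386 N·m counterclockwise.
The upward force F acts at the left end, arm 2.96 m, giving F × 2.96 clockwise.
For rotational equilibrium, F × 2.96 = 1386, so F = 1386 / 2.96 = 468 N.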